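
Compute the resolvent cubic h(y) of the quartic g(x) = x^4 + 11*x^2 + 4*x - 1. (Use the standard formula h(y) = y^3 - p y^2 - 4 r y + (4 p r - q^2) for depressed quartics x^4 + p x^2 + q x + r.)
h(y) = y^3 - 11*y^2 + 4*y - 60

Identify coefficients: p = 11, q = 4, r = -1.
Plug into h(y) = y^3 - p y^2 - 4 r y + (4 p r - q^2):
  h(y) = y^3 - (11) y^2 - 4*(-1) y + (4*(11)*(-1) - (4)^2)
       = y^3 + (-11) y^2 + (4) y + (-60).
Simplifying: h(y) = y^3 - 11*y^2 + 4*y - 60.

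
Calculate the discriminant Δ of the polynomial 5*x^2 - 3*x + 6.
Δ = -111

For a quadratic a x^2 + b x + c the discriminant is Δ = b^2 - 4ac = (-3)^2 - 4*(5)*(6) = 9 - (120) = -111.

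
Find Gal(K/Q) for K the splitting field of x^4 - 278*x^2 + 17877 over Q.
Gal(K/Q) = V_4 (Klein four-group, Z/2Z × Z/2Z)

f factors as (x^2 - 101)(x^2 - 177), so the splitting field is K = Q(sqrt(101), sqrt(177)). The elements 101, 177, 17877 are all non-squares in Q, so sqrt(101) and sqrt(177) generate independent quadratic extensions. Thus [K:Q] = 4 and Gal(K/Q) is generated by the two order-2 automorphisms sqrt(101) ↦ -sqrt(101) and sqrt(177) ↦ -sqrt(177), giving V_4.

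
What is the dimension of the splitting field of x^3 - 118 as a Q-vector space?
[K:Q] = 6

x^3 - 118 has one real root r = 118^(1/3) and two complex roots r*zeta_3, r*zeta_3^2 where zeta_3 = e^(2*pi*i/3). The splitting field is Q(r, zeta_3). [Q(r):Q] = 3 and [Q(zeta_3):Q] = 2 with gcd = 1, so [Q(r, zeta_3):Q] = 3 * 2 = 6.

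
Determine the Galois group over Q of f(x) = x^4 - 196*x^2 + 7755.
Gal(K/Q) = V_4 (Klein four-group, Z/2Z × Z/2Z)

f factors as (x^2 - 141)(x^2 - 55), so the splitting field is K = Q(sqrt(141), sqrt(55)). The elements 141, 55, 7755 are all non-squares in Q, so sqrt(141) and sqrt(55) generate independent quadratic extensions. Thus [K:Q] = 4 and Gal(K/Q) is generated by the two order-2 automorphisms sqrt(141) ↦ -sqrt(141) and sqrt(55) ↦ -sqrt(55), giving V_4.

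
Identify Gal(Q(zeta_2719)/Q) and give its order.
|Gal(Q(zeta_2719)/Q)| = phi(2719) = 2718; group ≅ (Z/2719Z)^* ≅ Z/2718Z

The n-th cyclotomic polynomial Φ_2719(x) is the minimal polynomial of zeta_2719 over Q and has degree phi(2719) = 2718. So Q(zeta_2719) is a degree-2718 Galois extension with Galois group (Z/2719Z)^*. (Z/2719Z)^* is cyclic since 2719 is an odd prime power (or 4). Hence Gal(Q(zeta_2719)/Q) ≅ Z/2718Z.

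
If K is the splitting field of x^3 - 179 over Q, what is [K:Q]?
[K:Q] = 6

x^3 - 179 has one real root r = 179^(1/3) and two complex roots r*zeta_3, r*zeta_3^2 where zeta_3 = e^(2*pi*i/3). The splitting field is Q(r, zeta_3). [Q(r):Q] = 3 and [Q(zeta_3):Q] = 2 with gcd = 1, so [Q(r, zeta_3):Q] = 3 * 2 = 6.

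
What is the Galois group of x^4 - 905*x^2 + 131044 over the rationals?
Gal(K/Q) = Z/2Z (cyclic of order 2)

f factors as (x^2 - 724)(x^2 - 181), so the splitting field is K = Q(sqrt(724), sqrt(181)). The squarefree part of 724 is 181 and the squarefree part of 181 is also 181, so sqrt(724) and sqrt(181) are both rational multiples of sqrt(181). Hence Q(sqrt(724)) = Q(sqrt(181)) = Q(sqrt(181)), and the splitting field collapses to a single degree-2 extension with Galois group Z/2Z.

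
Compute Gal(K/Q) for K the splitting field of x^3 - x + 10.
Gal(K/Q) = S_3 (symmetric group of order 6)

Compute the discriminant of x^3 + (0)*x^2 + (-1)*x + (10): Δ = -2696. Since Δ is not a rational square, the Galois group is not contained in A_3; it must be the full S_3 (irreducibility of the cubic rules out anything smaller).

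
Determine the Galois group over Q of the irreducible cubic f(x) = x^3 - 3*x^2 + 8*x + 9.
Gal(K/Q) = S_3 (symmetric group of order 6)

Compute the discriminant of x^3 + (-3)*x^2 + (8)*x + (9): Δ = -6575. Since Δ is not a rational square, the Galois group is not contained in A_3; it must be the full S_3 (irreducibility of the cubic rules out anything smaller).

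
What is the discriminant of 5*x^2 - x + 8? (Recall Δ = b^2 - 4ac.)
Δ = -159

For a quadratic a x^2 + b x + c the discriminant is Δ = b^2 - 4ac = (-1)^2 - 4*(5)*(8) = 1 - (160) = -159.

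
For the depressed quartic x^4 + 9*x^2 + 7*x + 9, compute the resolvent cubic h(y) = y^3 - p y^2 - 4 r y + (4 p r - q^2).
h(y) = y^3 - 9*y^2 - 36*y + 275

Identify coefficients: p = 9, q = 7, r = 9.
Plug into h(y) = y^3 - p y^2 - 4 r y + (4 p r - q^2):
  h(y) = y^3 - (9) y^2 - 4*(9) y + (4*(9)*(9) - (7)^2)
       = y^3 + (-9) y^2 + (-36) y + (275).
Simplifying: h(y) = y^3 - 9*y^2 - 36*y + 275.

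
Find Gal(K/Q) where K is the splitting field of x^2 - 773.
Gal(K/Q) = Z/2Z (cyclic of order 2)

x^2 - 773 is irreducible over Q since 773 is not a rational square. The splitting field Q(sqrt(773)) has degree 2 over Q, and its unique nontrivial automorphism is sqrt(773) ↦ -sqrt(773). Hence Gal(Q(sqrt(773))/Q) = Z/2Z.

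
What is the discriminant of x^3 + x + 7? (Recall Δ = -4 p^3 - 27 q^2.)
Δ = -1327

For a depressed cubic x^3 + p x + q the discriminant is Δ = -4 p^3 - 27 q^2 = -4*(1)^3 - 27*(7)^2 = -4 - 1323 = -1327.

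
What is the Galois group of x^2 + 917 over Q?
Gal(K/Q) = Z/2Z (cyclic of order 2)

x^2 + 917 is irreducible over Q since -917 is not a rational square. The splitting field Q(sqrt(-917)) has degree 2 over Q, and its unique nontrivial automorphism is sqrt(-917) ↦ -sqrt(-917). Hence Gal(Q(sqrt(-917))/Q) = Z/2Z.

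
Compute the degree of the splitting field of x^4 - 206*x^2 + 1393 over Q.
[K:Q] = 4

f factors as (x^2 - 7)(x^2 - 199); the splitting field is K = Q(sqrt(7), sqrt(199)). Since 7, 199, and 1393 are all non-squares in Q, the three subfields Q(sqrt(7)), Q(sqrt(199)), Q(sqrt(1393)) are distinct degree-2 extensions, so [K:Q] = 4 (Klein four Galois group).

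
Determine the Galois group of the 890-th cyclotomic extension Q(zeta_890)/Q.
|Gal(Q(zeta_890)/Q)| = phi(890) = 352; group ≅ (Z/890Z)^* ≅ Z/4Z × Z/88Z

The n-th cyclotomic polynomial Φ_890(x) is the minimal polynomial of zeta_890 over Q and has degree phi(890) = 352. So Q(zeta_890) is a degree-352 Galois extension with Galois group (Z/890Z)^*. By CRT, (Z/890Z)^* ≅ (Z/2Z)^* × (Z/5Z)^* × (Z/89Z)^*. Each prime-power unit group is (Z/2Z)^* ≅ trivial group (order 1); (Z/5Z)^* ≅ Z/4Z; (Z/89Z)^* ≅ Z/88Z. Hence Gal(Q(zeta_890)/Q) ≅ Z/4Z × Z/88Z.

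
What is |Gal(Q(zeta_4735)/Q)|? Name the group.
|Gal(Q(zeta_4735)/Q)| = phi(4735) = 3784; group ≅ (Z/4735Z)^* ≅ Z/4Z × Z/946Z

The n-th cyclotomic polynomial Φ_4735(x) is the minimal polynomial of zeta_4735 over Q and has degree phi(4735) = 3784. So Q(zeta_4735) is a degree-3784 Galois extension with Galois group (Z/4735Z)^*. By CRT, (Z/4735Z)^* ≅ (Z/5Z)^* × (Z/947Z)^*. Each prime-power unit group is (Z/5Z)^* ≅ Z/4Z; (Z/947Z)^* ≅ Z/946Z. Hence Gal(Q(zeta_4735)/Q) ≅ Z/4Z × Z/946Z.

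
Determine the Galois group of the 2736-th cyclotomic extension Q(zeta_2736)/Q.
|Gal(Q(zeta_2736)/Q)| = phi(2736) = 864; group ≅ (Z/2736Z)^* ≅ Z/2Z × Z/4Z × Z/6Z × Z/18Z

The n-th cyclotomic polynomial Φ_2736(x) is the minimal polynomial of zeta_2736 over Q and has degree phi(2736) = 864. So Q(zeta_2736) is a degree-864 Galois extension with Galois group (Z/2736Z)^*. By CRT, (Z/2736Z)^* ≅ (Z/16Z)^* × (Z/9Z)^* × (Z/19Z)^*. Each prime-power unit group is (Z/16Z)^* ≅ Z/2Z × Z/4Z; (Z/9Z)^* ≅ Z/6Z; (Z/19Z)^* ≅ Z/18Z. Hence Gal(Q(zeta_2736)/Q) ≅ Z/2Z × Z/4Z × Z/6Z × Z/18Z.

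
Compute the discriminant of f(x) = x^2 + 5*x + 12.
Δ = -23

For a quadratic a x^2 + b x + c the discriminant is Δ = b^2 - 4ac = (5)^2 - 4*(1)*(12) = 25 - (48) = -23.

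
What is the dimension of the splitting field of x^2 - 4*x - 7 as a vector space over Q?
[K:Q] = 2

The discriminant of x^2 + (-4)*x + (-7) is b^2 - 4c = 16 - (-28) = 44. Since 44 is not a perfect square in Q, the polynomial is irreducible over Q. Its two roots generate a degree-2 extension, so [K:Q] = 2.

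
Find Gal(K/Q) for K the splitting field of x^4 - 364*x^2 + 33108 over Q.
Gal(K/Q) = V_4 (Klein four-group, Z/2Z × Z/2Z)

f factors as (x^2 - 186)(x^2 - 178), so the splitting field is K = Q(sqrt(186), sqrt(178)). The elements 186, 178, 33108 are all non-squares in Q, so sqrt(186) and sqrt(178) generate independent quadratic extensions. Thus [K:Q] = 4 and Gal(K/Q) is generated by the two order-2 automorphisms sqrt(186) ↦ -sqrt(186) and sqrt(178) ↦ -sqrt(178), giving V_4.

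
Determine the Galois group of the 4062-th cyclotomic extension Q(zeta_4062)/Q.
|Gal(Q(zeta_4062)/Q)| = phi(4062) = 1352; group ≅ (Z/4062Z)^* ≅ Z/2Z × Z/676Z

The n-th cyclotomic polynomial Φ_4062(x) is the minimal polynomial of zeta_4062 over Q and has degree phi(4062) = 1352. So Q(zeta_4062) is a degree-1352 Galois extension with Galois group (Z/4062Z)^*. By CRT, (Z/4062Z)^* ≅ (Z/2Z)^* × (Z/3Z)^* × (Z/677Z)^*. Each prime-power unit group is (Z/2Z)^* ≅ trivial group (order 1); (Z/3Z)^* ≅ Z/2Z; (Z/677Z)^* ≅ Z/676Z. Hence Gal(Q(zeta_4062)/Q) ≅ Z/2Z × Z/676Z.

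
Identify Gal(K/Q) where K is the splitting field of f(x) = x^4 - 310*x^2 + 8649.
Gal(K/Q) = Z/2Z (cyclic of order 2)

f factors as (x^2 - 31)(x^2 - 279), so the splitting field is K = Q(sqrt(31), sqrt(279)). The squarefree part of 31 is 31 and the squarefree part of 279 is also 31, so sqrt(31) and sqrt(279) are both rational multiples of sqrt(31). Hence Q(sqrt(31)) = Q(sqrt(279)) = Q(sqrt(31)), and the splitting field collapses to a single degree-2 extension with Galois group Z/2Z.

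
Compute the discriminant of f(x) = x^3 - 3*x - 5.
Δ = -567

For a depressed cubic x^3 + p x + q the discriminant is Δ = -4 p^3 - 27 q^2 = -4*(-3)^3 - 27*(-5)^2 = 108 - 675 = -567.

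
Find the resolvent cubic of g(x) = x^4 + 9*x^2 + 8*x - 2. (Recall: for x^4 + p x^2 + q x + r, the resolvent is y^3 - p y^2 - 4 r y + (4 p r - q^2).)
h(y) = y^3 - 9*y^2 + 8*y - 136

Identify coefficients: p = 9, q = 8, r = -2.
Plug into h(y) = y^3 - p y^2 - 4 r y + (4 p r - q^2):
  h(y) = y^3 - (9) y^2 - 4*(-2) y + (4*(9)*(-2) - (8)^2)
       = y^3 + (-9) y^2 + (8) y + (-136).
Simplifying: h(y) = y^3 - 9*y^2 + 8*y - 136.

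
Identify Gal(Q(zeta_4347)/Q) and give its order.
|Gal(Q(zeta_4347)/Q)| = phi(4347) = 2376; group ≅ (Z/4347Z)^* ≅ Z/6Z × Z/18Z × Z/22Z

The n-th cyclotomic polynomial Φ_4347(x) is the minimal polynomial of zeta_4347 over Q and has degree phi(4347) = 2376. So Q(zeta_4347) is a degree-2376 Galois extension with Galois group (Z/4347Z)^*. By CRT, (Z/4347Z)^* ≅ (Z/27Z)^* × (Z/7Z)^* × (Z/23Z)^*. Each prime-power unit group is (Z/27Z)^* ≅ Z/18Z; (Z/7Z)^* ≅ Z/6Z; (Z/23Z)^* ≅ Z/22Z. Hence Gal(Q(zeta_4347)/Q) ≅ Z/6Z × Z/18Z × Z/22Z.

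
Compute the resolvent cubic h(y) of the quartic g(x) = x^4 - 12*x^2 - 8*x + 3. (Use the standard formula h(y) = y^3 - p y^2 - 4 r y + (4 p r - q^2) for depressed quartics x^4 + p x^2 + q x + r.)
h(y) = y^3 + 12*y^2 - 12*y - 208

Identify coefficients: p = -12, q = -8, r = 3.
Plug into h(y) = y^3 - p y^2 - 4 r y + (4 p r - q^2):
  h(y) = y^3 - (-12) y^2 - 4*(3) y + (4*(-12)*(3) - (-8)^2)
       = y^3 + (12) y^2 + (-12) y + (-208).
Simplifying: h(y) = y^3 + 12*y^2 - 12*y - 208.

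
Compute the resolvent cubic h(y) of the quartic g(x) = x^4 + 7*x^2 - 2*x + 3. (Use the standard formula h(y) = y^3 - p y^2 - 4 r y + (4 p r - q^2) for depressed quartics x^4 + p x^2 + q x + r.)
h(y) = y^3 - 7*y^2 - 12*y + 80

Identify coefficients: p = 7, q = -2, r = 3.
Plug into h(y) = y^3 - p y^2 - 4 r y + (4 p r - q^2):
  h(y) = y^3 - (7) y^2 - 4*(3) y + (4*(7)*(3) - (-2)^2)
       = y^3 + (-7) y^2 + (-12) y + (80).
Simplifying: h(y) = y^3 - 7*y^2 - 12*y + 80.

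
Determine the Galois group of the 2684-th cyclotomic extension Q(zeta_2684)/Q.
|Gal(Q(zeta_2684)/Q)| = phi(2684) = 1200; group ≅ (Z/2684Z)^* ≅ Z/2Z × Z/10Z × Z/60Z

The n-th cyclotomic polynomial Φ_2684(x) is the minimal polynomial of zeta_2684 over Q and has degree phi(2684) = 1200. So Q(zeta_2684) is a degree-1200 Galois extension with Galois group (Z/2684Z)^*. By CRT, (Z/2684Z)^* ≅ (Z/4Z)^* × (Z/11Z)^* × (Z/61Z)^*. Each prime-power unit group is (Z/4Z)^* ≅ Z/2Z; (Z/11Z)^* ≅ Z/10Z; (Z/61Z)^* ≅ Z/60Z. Hence Gal(Q(zeta_2684)/Q) ≅ Z/2Z × Z/10Z × Z/60Z.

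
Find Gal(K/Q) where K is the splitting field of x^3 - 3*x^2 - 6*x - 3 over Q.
Gal(K/Q) = S_3 (symmetric group of order 6)

Compute the discriminant of x^3 + (-3)*x^2 + (-6)*x + (-3): Δ = -351. Since Δ is not a rational square, the Galois group is not contained in A_3; it must be the full S_3 (irreducibility of the cubic rules out anything smaller).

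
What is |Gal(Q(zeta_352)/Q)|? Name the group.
|Gal(Q(zeta_352)/Q)| = phi(352) = 160; group ≅ (Z/352Z)^* ≅ Z/2Z × Z/8Z × Z/10Z

The n-th cyclotomic polynomial Φ_352(x) is the minimal polynomial of zeta_352 over Q and has degree phi(352) = 160. So Q(zeta_352) is a degree-160 Galois extension with Galois group (Z/352Z)^*. By CRT, (Z/352Z)^* ≅ (Z/32Z)^* × (Z/11Z)^*. Each prime-power unit group is (Z/32Z)^* ≅ Z/2Z × Z/8Z; (Z/11Z)^* ≅ Z/10Z. Hence Gal(Q(zeta_352)/Q) ≅ Z/2Z × Z/8Z × Z/10Z.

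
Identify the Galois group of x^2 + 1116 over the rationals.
Gal(K/Q) = Z/2Z (cyclic of order 2)

x^2 + 1116 is irreducible over Q since -1116 is not a rational square. The splitting field Q(sqrt(-1116)) has degree 2 over Q, and its unique nontrivial automorphism is sqrt(-1116) ↦ -sqrt(-1116). Hence Gal(Q(sqrt(-1116))/Q) = Z/2Z.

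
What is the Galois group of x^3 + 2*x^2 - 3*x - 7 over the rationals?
Gal(K/Q) = S_3 (symmetric group of order 6)

Compute the discriminant of x^3 + (2)*x^2 + (-3)*x + (-7): Δ = -199. Since Δ is not a rational square, the Galois group is not contained in A_3; it must be the full S_3 (irreducibility of the cubic rules out anything smaller).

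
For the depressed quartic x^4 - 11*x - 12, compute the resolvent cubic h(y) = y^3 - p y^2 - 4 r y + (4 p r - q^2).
h(y) = y^3 + 48*y - 121

Identify coefficients: p = 0, q = -11, r = -12.
Plug into h(y) = y^3 - p y^2 - 4 r y + (4 p r - q^2):
  h(y) = y^3 - (0) y^2 - 4*(-12) y + (4*(0)*(-12) - (-11)^2)
       = y^3 + (0) y^2 + (48) y + (-121).
Simplifying: h(y) = y^3 + 48*y - 121.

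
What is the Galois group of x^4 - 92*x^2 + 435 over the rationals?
Gal(K/Q) = V_4 (Klein four-group, Z/2Z × Z/2Z)

f factors as (x^2 - 5)(x^2 - 87), so the splitting field is K = Q(sqrt(5), sqrt(87)). The elements 5, 87, 435 are all non-squares in Q, so sqrt(5) and sqrt(87) generate independent quadratic extensions. Thus [K:Q] = 4 and Gal(K/Q) is generated by the two order-2 automorphisms sqrt(5) ↦ -sqrt(5) and sqrt(87) ↦ -sqrt(87), giving V_4.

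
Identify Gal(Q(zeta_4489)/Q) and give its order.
|Gal(Q(zeta_4489)/Q)| = phi(4489) = 4422; group ≅ (Z/4489Z)^* ≅ Z/4422Z

The n-th cyclotomic polynomial Φ_4489(x) is the minimal polynomial of zeta_4489 over Q and has degree phi(4489) = 4422. So Q(zeta_4489) is a degree-4422 Galois extension with Galois group (Z/4489Z)^*. (Z/4489Z)^* is cyclic since 4489 is an odd prime power (or 4). Hence Gal(Q(zeta_4489)/Q) ≅ Z/4422Z.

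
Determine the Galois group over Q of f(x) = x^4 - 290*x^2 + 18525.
Gal(K/Q) = V_4 (Klein four-group, Z/2Z × Z/2Z)

f factors as (x^2 - 95)(x^2 - 195), so the splitting field is K = Q(sqrt(95), sqrt(195)). The elements 95, 195, 18525 are all non-squares in Q, so sqrt(95) and sqrt(195) generate independent quadratic extensions. Thus [K:Q] = 4 and Gal(K/Q) is generated by the two order-2 automorphisms sqrt(95) ↦ -sqrt(95) and sqrt(195) ↦ -sqrt(195), giving V_4.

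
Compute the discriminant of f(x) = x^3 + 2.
Δ = -108

For a depressed cubic x^3 + p x + q the discriminant is Δ = -4 p^3 - 27 q^2 = -4*(0)^3 - 27*(2)^2 = 0 - 108 = -108.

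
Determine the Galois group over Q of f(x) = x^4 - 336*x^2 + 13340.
Gal(K/Q) = V_4 (Klein four-group, Z/2Z × Z/2Z)

f factors as (x^2 - 46)(x^2 - 290), so the splitting field is K = Q(sqrt(46), sqrt(290)). The elements 46, 290, 13340 are all non-squares in Q, so sqrt(46) and sqrt(290) generate independent quadratic extensions. Thus [K:Q] = 4 and Gal(K/Q) is generated by the two order-2 automorphisms sqrt(46) ↦ -sqrt(46) and sqrt(290) ↦ -sqrt(290), giving V_4.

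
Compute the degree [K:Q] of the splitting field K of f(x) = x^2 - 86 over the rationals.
[K:Q] = 2

The polynomial x^2 - 86 is irreducible over Q since 86 is not a perfect square. Its splitting field is Q(sqrt(86)), which has degree 2 over Q.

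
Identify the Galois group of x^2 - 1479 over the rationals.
Gal(K/Q) = Z/2Z (cyclic of order 2)

x^2 - 1479 is irreducible over Q since 1479 is not a rational square. The splitting field Q(sqrt(1479)) has degree 2 over Q, and its unique nontrivial automorphism is sqrt(1479) ↦ -sqrt(1479). Hence Gal(Q(sqrt(1479))/Q) = Z/2Z.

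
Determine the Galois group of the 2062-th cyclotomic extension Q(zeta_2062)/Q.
|Gal(Q(zeta_2062)/Q)| = phi(2062) = 1030; group ≅ (Z/2062Z)^* ≅ Z/1030Z

The n-th cyclotomic polynomial Φ_2062(x) is the minimal polynomial of zeta_2062 over Q and has degree phi(2062) = 1030. So Q(zeta_2062) is a degree-1030 Galois extension with Galois group (Z/2062Z)^*. By CRT, (Z/2062Z)^* ≅ (Z/2Z)^* × (Z/1031Z)^*. Each prime-power unit group is (Z/2Z)^* ≅ trivial group (order 1); (Z/1031Z)^* ≅ Z/1030Z. Hence Gal(Q(zeta_2062)/Q) ≅ Z/1030Z.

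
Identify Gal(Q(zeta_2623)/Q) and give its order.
|Gal(Q(zeta_2623)/Q)| = phi(2623) = 2520; group ≅ (Z/2623Z)^* ≅ Z/42Z × Z/60Z

The n-th cyclotomic polynomial Φ_2623(x) is the minimal polynomial of zeta_2623 over Q and has degree phi(2623) = 2520. So Q(zeta_2623) is a degree-2520 Galois extension with Galois group (Z/2623Z)^*. By CRT, (Z/2623Z)^* ≅ (Z/43Z)^* × (Z/61Z)^*. Each prime-power unit group is (Z/43Z)^* ≅ Z/42Z; (Z/61Z)^* ≅ Z/60Z. Hence Gal(Q(zeta_2623)/Q) ≅ Z/42Z × Z/60Z.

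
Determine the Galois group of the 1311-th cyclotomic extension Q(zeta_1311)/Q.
|Gal(Q(zeta_1311)/Q)| = phi(1311) = 792; group ≅ (Z/1311Z)^* ≅ Z/2Z × Z/18Z × Z/22Z

The n-th cyclotomic polynomial Φ_1311(x) is the minimal polynomial of zeta_1311 over Q and has degree phi(1311) = 792. So Q(zeta_1311) is a degree-792 Galois extension with Galois group (Z/1311Z)^*. By CRT, (Z/1311Z)^* ≅ (Z/3Z)^* × (Z/19Z)^* × (Z/23Z)^*. Each prime-power unit group is (Z/3Z)^* ≅ Z/2Z; (Z/19Z)^* ≅ Z/18Z; (Z/23Z)^* ≅ Z/22Z. Hence Gal(Q(zeta_1311)/Q) ≅ Z/2Z × Z/18Z × Z/22Z.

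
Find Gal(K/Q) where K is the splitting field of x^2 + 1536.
Gal(K/Q) = Z/2Z (cyclic of order 2)

x^2 + 1536 is irreducible over Q since -1536 is not a rational square. The splitting field Q(sqrt(-1536)) has degree 2 over Q, and its unique nontrivial automorphism is sqrt(-1536) ↦ -sqrt(-1536). Hence Gal(Q(sqrt(-1536))/Q) = Z/2Z.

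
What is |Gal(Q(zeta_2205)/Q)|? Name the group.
|Gal(Q(zeta_2205)/Q)| = phi(2205) = 1008; group ≅ (Z/2205Z)^* ≅ Z/4Z × Z/6Z × Z/42Z

The n-th cyclotomic polynomial Φ_2205(x) is the minimal polynomial of zeta_2205 over Q and has degree phi(2205) = 1008. So Q(zeta_2205) is a degree-1008 Galois extension with Galois group (Z/2205Z)^*. By CRT, (Z/2205Z)^* ≅ (Z/9Z)^* × (Z/5Z)^* × (Z/49Z)^*. Each prime-power unit group is (Z/9Z)^* ≅ Z/6Z; (Z/5Z)^* ≅ Z/4Z; (Z/49Z)^* ≅ Z/42Z. Hence Gal(Q(zeta_2205)/Q) ≅ Z/4Z × Z/6Z × Z/42Z.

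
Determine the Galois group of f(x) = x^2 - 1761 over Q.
Gal(K/Q) = Z/2Z (cyclic of order 2)

x^2 - 1761 is irreducible over Q since 1761 is not a rational square. The splitting field Q(sqrt(1761)) has degree 2 over Q, and its unique nontrivial automorphism is sqrt(1761) ↦ -sqrt(1761). Hence Gal(Q(sqrt(1761))/Q) = Z/2Z.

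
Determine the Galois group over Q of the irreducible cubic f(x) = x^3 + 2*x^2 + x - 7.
Gal(K/Q) = S_3 (symmetric group of order 6)

Compute the discriminant of x^3 + (2)*x^2 + (1)*x + (-7): Δ = -1351. Since Δ is not a rational square, the Galois group is not contained in A_3; it must be the full S_3 (irreducibility of the cubic rules out anything smaller).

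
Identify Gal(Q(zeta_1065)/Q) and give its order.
|Gal(Q(zeta_1065)/Q)| = phi(1065) = 560; group ≅ (Z/1065Z)^* ≅ Z/2Z × Z/4Z × Z/70Z

The n-th cyclotomic polynomial Φ_1065(x) is the minimal polynomial of zeta_1065 over Q and has degree phi(1065) = 560. So Q(zeta_1065) is a degree-560 Galois extension with Galois group (Z/1065Z)^*. By CRT, (Z/1065Z)^* ≅ (Z/3Z)^* × (Z/5Z)^* × (Z/71Z)^*. Each prime-power unit group is (Z/3Z)^* ≅ Z/2Z; (Z/5Z)^* ≅ Z/4Z; (Z/71Z)^* ≅ Z/70Z. Hence Gal(Q(zeta_1065)/Q) ≅ Z/2Z × Z/4Z × Z/70Z.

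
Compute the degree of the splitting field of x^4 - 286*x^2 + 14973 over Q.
[K:Q] = 4

f factors as (x^2 - 69)(x^2 - 217); the splitting field is K = Q(sqrt(69), sqrt(217)). Since 69, 217, and 14973 are all non-squares in Q, the three subfields Q(sqrt(69)), Q(sqrt(217)), Q(sqrt(14973)) are distinct degree-2 extensions, so [K:Q] = 4 (Klein four Galois group).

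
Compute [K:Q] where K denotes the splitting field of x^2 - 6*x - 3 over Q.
[K:Q] = 2

The discriminant of x^2 + (-6)*x + (-3) is b^2 - 4c = 36 - (-12) = 48. Since 48 is not a perfect square in Q, the polynomial is irreducible over Q. Its two roots generate a degree-2 extension, so [K:Q] = 2.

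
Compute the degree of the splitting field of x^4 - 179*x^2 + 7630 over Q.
[K:Q] = 4

f factors as (x^2 - 70)(x^2 - 109); the splitting field is K = Q(sqrt(70), sqrt(109)). Since 70, 109, and 7630 are all non-squares in Q, the three subfields Q(sqrt(70)), Q(sqrt(109)), Q(sqrt(7630)) are distinct degree-2 extensions, so [K:Q] = 4 (Klein four Galois group).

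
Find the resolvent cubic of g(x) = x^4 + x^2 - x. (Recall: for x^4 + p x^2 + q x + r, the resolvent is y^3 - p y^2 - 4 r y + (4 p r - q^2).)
h(y) = y^3 - y^2 - 1

Identify coefficients: p = 1, q = -1, r = 0.
Plug into h(y) = y^3 - p y^2 - 4 r y + (4 p r - q^2):
  h(y) = y^3 - (1) y^2 - 4*(0) y + (4*(1)*(0) - (-1)^2)
       = y^3 + (-1) y^2 + (0) y + (-1).
Simplifying: h(y) = y^3 - y^2 - 1.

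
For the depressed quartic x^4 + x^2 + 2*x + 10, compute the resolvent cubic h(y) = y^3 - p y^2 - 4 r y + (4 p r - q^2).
h(y) = y^3 - y^2 - 40*y + 36

Identify coefficients: p = 1, q = 2, r = 10.
Plug into h(y) = y^3 - p y^2 - 4 r y + (4 p r - q^2):
  h(y) = y^3 - (1) y^2 - 4*(10) y + (4*(1)*(10) - (2)^2)
       = y^3 + (-1) y^2 + (-40) y + (36).
Simplifying: h(y) = y^3 - y^2 - 40*y + 36.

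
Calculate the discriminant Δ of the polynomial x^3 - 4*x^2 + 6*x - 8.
Δ = -608

For x^3 + a x^2 + b x + c the discriminant is Δ = 18 a b c - 4 a^3 c + a^2 b^2 - 4 b^3 - 27 c^2.
Plug a = -4, b = 6, c = -8:
  18*(-4)*(6)*(-8) - 4*(-4)^3*(-8) + (-4)^2*(6)^2 - 4*(6)^3 - 27*(-8)^2
  = 3456 + (-2048) + 576 + (-864) + (-1728)
  = -608.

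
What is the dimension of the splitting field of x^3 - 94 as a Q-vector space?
[K:Q] = 6

x^3 - 94 has one real root r = 94^(1/3) and two complex roots r*zeta_3, r*zeta_3^2 where zeta_3 = e^(2*pi*i/3). The splitting field is Q(r, zeta_3). [Q(r):Q] = 3 and [Q(zeta_3):Q] = 2 with gcd = 1, so [Q(r, zeta_3):Q] = 3 * 2 = 6.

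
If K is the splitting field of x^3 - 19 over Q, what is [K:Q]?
[K:Q] = 6

x^3 - 19 has one real root r = 19^(1/3) and two complex roots r*zeta_3, r*zeta_3^2 where zeta_3 = e^(2*pi*i/3). The splitting field is Q(r, zeta_3). [Q(r):Q] = 3 and [Q(zeta_3):Q] = 2 with gcd = 1, so [Q(r, zeta_3):Q] = 3 * 2 = 6.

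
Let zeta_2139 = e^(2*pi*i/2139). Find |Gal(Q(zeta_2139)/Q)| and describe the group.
|Gal(Q(zeta_2139)/Q)| = phi(2139) = 1320; group ≅ (Z/2139Z)^* ≅ Z/2Z × Z/22Z × Z/30Z

The n-th cyclotomic polynomial Φ_2139(x) is the minimal polynomial of zeta_2139 over Q and has degree phi(2139) = 1320. So Q(zeta_2139) is a degree-1320 Galois extension with Galois group (Z/2139Z)^*. By CRT, (Z/2139Z)^* ≅ (Z/3Z)^* × (Z/23Z)^* × (Z/31Z)^*. Each prime-power unit group is (Z/3Z)^* ≅ Z/2Z; (Z/23Z)^* ≅ Z/22Z; (Z/31Z)^* ≅ Z/30Z. Hence Gal(Q(zeta_2139)/Q) ≅ Z/2Z × Z/22Z × Z/30Z.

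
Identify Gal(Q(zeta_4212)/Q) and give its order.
|Gal(Q(zeta_4212)/Q)| = phi(4212) = 1296; group ≅ (Z/4212Z)^* ≅ Z/2Z × Z/12Z × Z/54Z

The n-th cyclotomic polynomial Φ_4212(x) is the minimal polynomial of zeta_4212 over Q and has degree phi(4212) = 1296. So Q(zeta_4212) is a degree-1296 Galois extension with Galois group (Z/4212Z)^*. By CRT, (Z/4212Z)^* ≅ (Z/4Z)^* × (Z/81Z)^* × (Z/13Z)^*. Each prime-power unit group is (Z/4Z)^* ≅ Z/2Z; (Z/81Z)^* ≅ Z/54Z; (Z/13Z)^* ≅ Z/12Z. Hence Gal(Q(zeta_4212)/Q) ≅ Z/2Z × Z/12Z × Z/54Z.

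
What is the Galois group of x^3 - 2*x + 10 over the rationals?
Gal(K/Q) = S_3 (symmetric group of order 6)

Compute the discriminant of x^3 + (0)*x^2 + (-2)*x + (10): Δ = -2668. Since Δ is not a rational square, the Galois group is not contained in A_3; it must be the full S_3 (irreducibility of the cubic rules out anything smaller).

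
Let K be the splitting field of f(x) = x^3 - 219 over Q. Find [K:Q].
[K:Q] = 6

x^3 - 219 has one real root r = 219^(1/3) and two complex roots r*zeta_3, r*zeta_3^2 where zeta_3 = e^(2*pi*i/3). The splitting field is Q(r, zeta_3). [Q(r):Q] = 3 and [Q(zeta_3):Q] = 2 with gcd = 1, so [Q(r, zeta_3):Q] = 3 * 2 = 6.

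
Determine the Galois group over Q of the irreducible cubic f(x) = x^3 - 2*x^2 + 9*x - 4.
Gal(K/Q) = S_3 (symmetric group of order 6)

Compute the discriminant of x^3 + (-2)*x^2 + (9)*x + (-4): Δ = -1856. Since Δ is not a rational square, the Galois group is not contained in A_3; it must be the full S_3 (irreducibility of the cubic rules out anything smaller).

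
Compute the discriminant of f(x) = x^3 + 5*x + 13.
Δ = -5063

For a depressed cubic x^3 + p x + q the discriminant is Δ = -4 p^3 - 27 q^2 = -4*(5)^3 - 27*(13)^2 = -500 - 4563 = -5063.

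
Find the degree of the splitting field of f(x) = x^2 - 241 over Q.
[K:Q] = 2

The polynomial x^2 - 241 is irreducible over Q since 241 is not a perfect square. Its splitting field is Q(sqrt(241)), which has degree 2 over Q.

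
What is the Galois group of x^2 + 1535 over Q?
Gal(K/Q) = Z/2Z (cyclic of order 2)

x^2 + 1535 is irreducible over Q since -1535 is not a rational square. The splitting field Q(sqrt(-1535)) has degree 2 over Q, and its unique nontrivial automorphism is sqrt(-1535) ↦ -sqrt(-1535). Hence Gal(Q(sqrt(-1535))/Q) = Z/2Z.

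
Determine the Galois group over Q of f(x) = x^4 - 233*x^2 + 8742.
Gal(K/Q) = V_4 (Klein four-group, Z/2Z × Z/2Z)

f factors as (x^2 - 186)(x^2 - 47), so the splitting field is K = Q(sqrt(186), sqrt(47)). The elements 186, 47, 8742 are all non-squares in Q, so sqrt(186) and sqrt(47) generate independent quadratic extensions. Thus [K:Q] = 4 and Gal(K/Q) is generated by the two order-2 automorphisms sqrt(186) ↦ -sqrt(186) and sqrt(47) ↦ -sqrt(47), giving V_4.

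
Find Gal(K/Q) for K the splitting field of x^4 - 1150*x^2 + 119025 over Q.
Gal(K/Q) = Z/2Z (cyclic of order 2)

f factors as (x^2 - 115)(x^2 - 1035), so the splitting field is K = Q(sqrt(115), sqrt(1035)). The squarefree part of 115 is 115 and the squarefree part of 1035 is also 115, so sqrt(115) and sqrt(1035) are both rational multiples of sqrt(115). Hence Q(sqrt(115)) = Q(sqrt(1035)) = Q(sqrt(115)), and the splitting field collapses to a single degree-2 extension with Galois group Z/2Z.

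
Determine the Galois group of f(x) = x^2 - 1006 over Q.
Gal(K/Q) = Z/2Z (cyclic of order 2)

x^2 - 1006 is irreducible over Q since 1006 is not a rational square. The splitting field Q(sqrt(1006)) has degree 2 over Q, and its unique nontrivial automorphism is sqrt(1006) ↦ -sqrt(1006). Hence Gal(Q(sqrt(1006))/Q) = Z/2Z.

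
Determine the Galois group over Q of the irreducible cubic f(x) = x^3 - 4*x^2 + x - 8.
Gal(K/Q) = S_3 (symmetric group of order 6)

Compute the discriminant of x^3 + (-4)*x^2 + (1)*x + (-8): Δ = -3188. Since Δ is not a rational square, the Galois group is not contained in A_3; it must be the full S_3 (irreducibility of the cubic rules out anything smaller).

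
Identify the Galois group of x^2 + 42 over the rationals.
Gal(K/Q) = Z/2Z (cyclic of order 2)

x^2 + 42 is irreducible over Q since -42 is not a rational square. The splitting field Q(sqrt(-42)) has degree 2 over Q, and its unique nontrivial automorphism is sqrt(-42) ↦ -sqrt(-42). Hence Gal(Q(sqrt(-42))/Q) = Z/2Z.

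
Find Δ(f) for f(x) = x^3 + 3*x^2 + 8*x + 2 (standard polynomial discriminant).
Δ = -932

For x^3 + a x^2 + b x + c the discriminant is Δ = 18 a b c - 4 a^3 c + a^2 b^2 - 4 b^3 - 27 c^2.
Plug a = 3, b = 8, c = 2:
  18*(3)*(8)*(2) - 4*(3)^3*(2) + (3)^2*(8)^2 - 4*(8)^3 - 27*(2)^2
  = 864 + (-216) + 576 + (-2048) + (-108)
  = -932.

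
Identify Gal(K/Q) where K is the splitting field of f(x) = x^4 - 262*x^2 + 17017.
Gal(K/Q) = V_4 (Klein four-group, Z/2Z × Z/2Z)

f factors as (x^2 - 119)(x^2 - 143), so the splitting field is K = Q(sqrt(119), sqrt(143)). The elements 119, 143, 17017 are all non-squares in Q, so sqrt(119) and sqrt(143) generate independent quadratic extensions. Thus [K:Q] = 4 and Gal(K/Q) is generated by the two order-2 automorphisms sqrt(119) ↦ -sqrt(119) and sqrt(143) ↦ -sqrt(143), giving V_4.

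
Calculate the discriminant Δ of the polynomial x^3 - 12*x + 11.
Δ = 3645

For a depressed cubic x^3 + p x + q the discriminant is Δ = -4 p^3 - 27 q^2 = -4*(-12)^3 - 27*(11)^2 = 6912 - 3267 = 3645.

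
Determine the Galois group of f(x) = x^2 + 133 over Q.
Gal(K/Q) = Z/2Z (cyclic of order 2)

x^2 + 133 is irreducible over Q since -133 is not a rational square. The splitting field Q(sqrt(-133)) has degree 2 over Q, and its unique nontrivial automorphism is sqrt(-133) ↦ -sqrt(-133). Hence Gal(Q(sqrt(-133))/Q) = Z/2Z.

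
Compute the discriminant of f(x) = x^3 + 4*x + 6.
Δ = -1228

For a depressed cubic x^3 + p x + q the discriminant is Δ = -4 p^3 - 27 q^2 = -4*(4)^3 - 27*(6)^2 = -256 - 972 = -1228.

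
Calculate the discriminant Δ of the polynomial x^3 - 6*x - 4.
Δ = 432

For x^3 + a x^2 + b x + c the discriminant is Δ = 18 a b c - 4 a^3 c + a^2 b^2 - 4 b^3 - 27 c^2.
Plug a = 0, b = -6, c = -4:
  18*(0)*(-6)*(-4) - 4*(0)^3*(-4) + (0)^2*(-6)^2 - 4*(-6)^3 - 27*(-4)^2
  = 0 + (0) + 0 + (864) + (-432)
  = 432.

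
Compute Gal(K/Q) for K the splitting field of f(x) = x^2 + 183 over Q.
Gal(K/Q) = Z/2Z (cyclic of order 2)

x^2 + 183 is irreducible over Q since -183 is not a rational square. The splitting field Q(sqrt(-183)) has degree 2 over Q, and its unique nontrivial automorphism is sqrt(-183) ↦ -sqrt(-183). Hence Gal(Q(sqrt(-183))/Q) = Z/2Z.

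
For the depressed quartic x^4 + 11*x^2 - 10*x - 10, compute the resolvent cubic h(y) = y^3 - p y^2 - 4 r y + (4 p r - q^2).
h(y) = y^3 - 11*y^2 + 40*y - 540

Identify coefficients: p = 11, q = -10, r = -10.
Plug into h(y) = y^3 - p y^2 - 4 r y + (4 p r - q^2):
  h(y) = y^3 - (11) y^2 - 4*(-10) y + (4*(11)*(-10) - (-10)^2)
       = y^3 + (-11) y^2 + (40) y + (-540).
Simplifying: h(y) = y^3 - 11*y^2 + 40*y - 540.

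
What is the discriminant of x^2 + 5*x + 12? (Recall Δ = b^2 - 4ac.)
Δ = -23

For a quadratic a x^2 + b x + c the discriminant is Δ = b^2 - 4ac = (5)^2 - 4*(1)*(12) = 25 - (48) = -23.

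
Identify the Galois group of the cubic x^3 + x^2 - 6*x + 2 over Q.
Gal(K/Q) = S_3 (symmetric group of order 6)

Compute the discriminant of x^3 + (1)*x^2 + (-6)*x + (2): Δ = 568. Since Δ is not a rational square, the Galois group is not contained in A_3; it must be the full S_3 (irreducibility of the cubic rules out anything smaller).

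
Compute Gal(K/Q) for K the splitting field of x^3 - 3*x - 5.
Gal(K/Q) = S_3 (symmetric group of order 6)

Compute the discriminant of x^3 + (0)*x^2 + (-3)*x + (-5): Δ = -567. Since Δ is not a rational square, the Galois group is not contained in A_3; it must be the full S_3 (irreducibility of the cubic rules out anything smaller).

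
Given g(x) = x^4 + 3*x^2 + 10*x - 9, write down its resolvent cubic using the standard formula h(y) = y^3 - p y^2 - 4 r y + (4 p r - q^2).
h(y) = y^3 - 3*y^2 + 36*y - 208

Identify coefficients: p = 3, q = 10, r = -9.
Plug into h(y) = y^3 - p y^2 - 4 r y + (4 p r - q^2):
  h(y) = y^3 - (3) y^2 - 4*(-9) y + (4*(3)*(-9) - (10)^2)
       = y^3 + (-3) y^2 + (36) y + (-208).
Simplifying: h(y) = y^3 - 3*y^2 + 36*y - 208.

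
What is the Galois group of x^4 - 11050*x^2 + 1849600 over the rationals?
Gal(K/Q) = Z/2Z (cyclic of order 2)

f factors as (x^2 - 10880)(x^2 - 170), so the splitting field is K = Q(sqrt(10880), sqrt(170)). The squarefree part of 10880 is 170 and the squarefree part of 170 is also 170, so sqrt(10880) and sqrt(170) are both rational multiples of sqrt(170). Hence Q(sqrt(10880)) = Q(sqrt(170)) = Q(sqrt(170)), and the splitting field collapses to a single degree-2 extension with Galois group Z/2Z.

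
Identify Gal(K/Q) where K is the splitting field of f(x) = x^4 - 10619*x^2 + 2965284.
Gal(K/Q) = Z/2Z (cyclic of order 2)

f factors as (x^2 - 287)(x^2 - 10332), so the splitting field is K = Q(sqrt(287), sqrt(10332)). The squarefree part of 287 is 287 and the squarefree part of 10332 is also 287, so sqrt(287) and sqrt(10332) are both rational multiples of sqrt(287). Hence Q(sqrt(287)) = Q(sqrt(10332)) = Q(sqrt(287)), and the splitting field collapses to a single degree-2 extension with Galois group Z/2Z.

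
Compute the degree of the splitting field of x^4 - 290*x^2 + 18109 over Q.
[K:Q] = 4

f factors as (x^2 - 91)(x^2 - 199); the splitting field is K = Q(sqrt(91), sqrt(199)). Since 91, 199, and 18109 are all non-squares in Q, the three subfields Q(sqrt(91)), Q(sqrt(199)), Q(sqrt(18109)) are distinct degree-2 extensions, so [K:Q] = 4 (Klein four Galois group).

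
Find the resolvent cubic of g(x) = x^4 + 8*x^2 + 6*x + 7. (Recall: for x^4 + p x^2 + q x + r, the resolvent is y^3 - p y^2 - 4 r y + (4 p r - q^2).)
h(y) = y^3 - 8*y^2 - 28*y + 188

Identify coefficients: p = 8, q = 6, r = 7.
Plug into h(y) = y^3 - p y^2 - 4 r y + (4 p r - q^2):
  h(y) = y^3 - (8) y^2 - 4*(7) y + (4*(8)*(7) - (6)^2)
       = y^3 + (-8) y^2 + (-28) y + (188).
Simplifying: h(y) = y^3 - 8*y^2 - 28*y + 188.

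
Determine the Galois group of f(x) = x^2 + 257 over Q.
Gal(K/Q) = Z/2Z (cyclic of order 2)

x^2 + 257 is irreducible over Q since -257 is not a rational square. The splitting field Q(sqrt(-257)) has degree 2 over Q, and its unique nontrivial automorphism is sqrt(-257) ↦ -sqrt(-257). Hence Gal(Q(sqrt(-257))/Q) = Z/2Z.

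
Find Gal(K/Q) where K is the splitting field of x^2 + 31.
Gal(K/Q) = Z/2Z (cyclic of order 2)

x^2 + 31 is irreducible over Q since -31 is not a rational square. The splitting field Q(sqrt(-31)) has degree 2 over Q, and its unique nontrivial automorphism is sqrt(-31) ↦ -sqrt(-31). Hence Gal(Q(sqrt(-31))/Q) = Z/2Z.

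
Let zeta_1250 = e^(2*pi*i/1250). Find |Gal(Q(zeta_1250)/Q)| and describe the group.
|Gal(Q(zeta_1250)/Q)| = phi(1250) = 500; group ≅ (Z/1250Z)^* ≅ Z/500Z

The n-th cyclotomic polynomial Φ_1250(x) is the minimal polynomial of zeta_1250 over Q and has degree phi(1250) = 500. So Q(zeta_1250) is a degree-500 Galois extension with Galois group (Z/1250Z)^*. By CRT, (Z/1250Z)^* ≅ (Z/2Z)^* × (Z/625Z)^*. Each prime-power unit group is (Z/2Z)^* ≅ trivial group (order 1); (Z/625Z)^* ≅ Z/500Z. Hence Gal(Q(zeta_1250)/Q) ≅ Z/500Z.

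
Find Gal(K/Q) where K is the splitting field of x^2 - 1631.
Gal(K/Q) = Z/2Z (cyclic of order 2)

x^2 - 1631 is irreducible over Q since 1631 is not a rational square. The splitting field Q(sqrt(1631)) has degree 2 over Q, and its unique nontrivial automorphism is sqrt(1631) ↦ -sqrt(1631). Hence Gal(Q(sqrt(1631))/Q) = Z/2Z.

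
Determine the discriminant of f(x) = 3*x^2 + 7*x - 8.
Δ = 145

For a quadratic a x^2 + b x + c the discriminant is Δ = b^2 - 4ac = (7)^2 - 4*(3)*(-8) = 49 - (-96) = 145.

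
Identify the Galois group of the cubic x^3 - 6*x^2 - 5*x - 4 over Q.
Gal(K/Q) = S_3 (symmetric group of order 6)

Compute the discriminant of x^3 + (-6)*x^2 + (-5)*x + (-4): Δ = -4648. Since Δ is not a rational square, the Galois group is not contained in A_3; it must be the full S_3 (irreducibility of the cubic rules out anything smaller).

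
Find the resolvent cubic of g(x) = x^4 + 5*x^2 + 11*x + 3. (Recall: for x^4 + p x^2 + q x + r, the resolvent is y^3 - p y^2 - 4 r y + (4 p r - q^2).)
h(y) = y^3 - 5*y^2 - 12*y - 61

Identify coefficients: p = 5, q = 11, r = 3.
Plug into h(y) = y^3 - p y^2 - 4 r y + (4 p r - q^2):
  h(y) = y^3 - (5) y^2 - 4*(3) y + (4*(5)*(3) - (11)^2)
       = y^3 + (-5) y^2 + (-12) y + (-61).
Simplifying: h(y) = y^3 - 5*y^2 - 12*y - 61.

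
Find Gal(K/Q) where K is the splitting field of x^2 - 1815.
Gal(K/Q) = Z/2Z (cyclic of order 2)

x^2 - 1815 is irreducible over Q since 1815 is not a rational square. The splitting field Q(sqrt(1815)) has degree 2 over Q, and its unique nontrivial automorphism is sqrt(1815) ↦ -sqrt(1815). Hence Gal(Q(sqrt(1815))/Q) = Z/2Z.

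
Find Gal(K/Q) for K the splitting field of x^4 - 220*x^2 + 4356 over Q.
Gal(K/Q) = Z/2Z (cyclic of order 2)

f factors as (x^2 - 22)(x^2 - 198), so the splitting field is K = Q(sqrt(22), sqrt(198)). The squarefree part of 22 is 22 and the squarefree part of 198 is also 22, so sqrt(22) and sqrt(198) are both rational multiples of sqrt(22). Hence Q(sqrt(22)) = Q(sqrt(198)) = Q(sqrt(22)), and the splitting field collapses to a single degree-2 extension with Galois group Z/2Z.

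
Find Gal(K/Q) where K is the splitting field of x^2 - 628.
Gal(K/Q) = Z/2Z (cyclic of order 2)

x^2 - 628 is irreducible over Q since 628 is not a rational square. The splitting field Q(sqrt(628)) has degree 2 over Q, and its unique nontrivial automorphism is sqrt(628) ↦ -sqrt(628). Hence Gal(Q(sqrt(628))/Q) = Z/2Z.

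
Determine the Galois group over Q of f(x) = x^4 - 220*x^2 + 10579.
Gal(K/Q) = V_4 (Klein four-group, Z/2Z × Z/2Z)

f factors as (x^2 - 71)(x^2 - 149), so the splitting field is K = Q(sqrt(71), sqrt(149)). The elements 71, 149, 10579 are all non-squares in Q, so sqrt(71) and sqrt(149) generate independent quadratic extensions. Thus [K:Q] = 4 and Gal(K/Q) is generated by the two order-2 automorphisms sqrt(71) ↦ -sqrt(71) and sqrt(149) ↦ -sqrt(149), giving V_4.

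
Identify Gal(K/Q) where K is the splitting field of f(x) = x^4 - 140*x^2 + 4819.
Gal(K/Q) = V_4 (Klein four-group, Z/2Z × Z/2Z)

f factors as (x^2 - 79)(x^2 - 61), so the splitting field is K = Q(sqrt(79), sqrt(61)). The elements 79, 61, 4819 are all non-squares in Q, so sqrt(79) and sqrt(61) generate independent quadratic extensions. Thus [K:Q] = 4 and Gal(K/Q) is generated by the two order-2 automorphisms sqrt(79) ↦ -sqrt(79) and sqrt(61) ↦ -sqrt(61), giving V_4.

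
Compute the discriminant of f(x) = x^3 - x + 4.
Δ = -428

For a depressed cubic x^3 + p x + q the discriminant is Δ = -4 p^3 - 27 q^2 = -4*(-1)^3 - 27*(4)^2 = 4 - 432 = -428.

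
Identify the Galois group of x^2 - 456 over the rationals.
Gal(K/Q) = Z/2Z (cyclic of order 2)

x^2 - 456 is irreducible over Q since 456 is not a rational square. The splitting field Q(sqrt(456)) has degree 2 over Q, and its unique nontrivial automorphism is sqrt(456) ↦ -sqrt(456). Hence Gal(Q(sqrt(456))/Q) = Z/2Z.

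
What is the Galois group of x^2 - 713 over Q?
Gal(K/Q) = Z/2Z (cyclic of order 2)

x^2 - 713 is irreducible over Q since 713 is not a rational square. The splitting field Q(sqrt(713)) has degree 2 over Q, and its unique nontrivial automorphism is sqrt(713) ↦ -sqrt(713). Hence Gal(Q(sqrt(713))/Q) = Z/2Z.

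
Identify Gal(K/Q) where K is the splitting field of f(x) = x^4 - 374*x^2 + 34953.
Gal(K/Q) = V_4 (Klein four-group, Z/2Z × Z/2Z)

f factors as (x^2 - 191)(x^2 - 183), so the splitting field is K = Q(sqrt(191), sqrt(183)). The elements 191, 183, 34953 are all non-squares in Q, so sqrt(191) and sqrt(183) generate independent quadratic extensions. Thus [K:Q] = 4 and Gal(K/Q) is generated by the two order-2 automorphisms sqrt(191) ↦ -sqrt(191) and sqrt(183) ↦ -sqrt(183), giving V_4.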